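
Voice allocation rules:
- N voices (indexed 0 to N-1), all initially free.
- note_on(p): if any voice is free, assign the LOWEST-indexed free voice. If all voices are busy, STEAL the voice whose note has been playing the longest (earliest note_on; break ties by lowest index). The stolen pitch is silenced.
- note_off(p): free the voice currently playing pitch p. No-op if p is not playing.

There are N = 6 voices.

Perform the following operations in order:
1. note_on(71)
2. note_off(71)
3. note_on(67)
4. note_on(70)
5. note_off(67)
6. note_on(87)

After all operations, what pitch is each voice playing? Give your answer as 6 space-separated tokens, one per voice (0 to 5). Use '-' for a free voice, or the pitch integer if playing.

Answer: 87 70 - - - -

Derivation:
Op 1: note_on(71): voice 0 is free -> assigned | voices=[71 - - - - -]
Op 2: note_off(71): free voice 0 | voices=[- - - - - -]
Op 3: note_on(67): voice 0 is free -> assigned | voices=[67 - - - - -]
Op 4: note_on(70): voice 1 is free -> assigned | voices=[67 70 - - - -]
Op 5: note_off(67): free voice 0 | voices=[- 70 - - - -]
Op 6: note_on(87): voice 0 is free -> assigned | voices=[87 70 - - - -]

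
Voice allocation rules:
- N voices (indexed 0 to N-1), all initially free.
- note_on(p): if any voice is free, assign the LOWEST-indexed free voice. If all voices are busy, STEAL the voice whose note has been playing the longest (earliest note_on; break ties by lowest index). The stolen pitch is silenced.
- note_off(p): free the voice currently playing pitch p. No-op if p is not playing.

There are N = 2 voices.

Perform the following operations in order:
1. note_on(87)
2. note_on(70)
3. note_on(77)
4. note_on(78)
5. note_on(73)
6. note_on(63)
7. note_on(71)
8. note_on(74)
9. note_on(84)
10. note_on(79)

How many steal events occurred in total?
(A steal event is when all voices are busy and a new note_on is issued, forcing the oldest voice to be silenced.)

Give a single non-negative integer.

Answer: 8

Derivation:
Op 1: note_on(87): voice 0 is free -> assigned | voices=[87 -]
Op 2: note_on(70): voice 1 is free -> assigned | voices=[87 70]
Op 3: note_on(77): all voices busy, STEAL voice 0 (pitch 87, oldest) -> assign | voices=[77 70]
Op 4: note_on(78): all voices busy, STEAL voice 1 (pitch 70, oldest) -> assign | voices=[77 78]
Op 5: note_on(73): all voices busy, STEAL voice 0 (pitch 77, oldest) -> assign | voices=[73 78]
Op 6: note_on(63): all voices busy, STEAL voice 1 (pitch 78, oldest) -> assign | voices=[73 63]
Op 7: note_on(71): all voices busy, STEAL voice 0 (pitch 73, oldest) -> assign | voices=[71 63]
Op 8: note_on(74): all voices busy, STEAL voice 1 (pitch 63, oldest) -> assign | voices=[71 74]
Op 9: note_on(84): all voices busy, STEAL voice 0 (pitch 71, oldest) -> assign | voices=[84 74]
Op 10: note_on(79): all voices busy, STEAL voice 1 (pitch 74, oldest) -> assign | voices=[84 79]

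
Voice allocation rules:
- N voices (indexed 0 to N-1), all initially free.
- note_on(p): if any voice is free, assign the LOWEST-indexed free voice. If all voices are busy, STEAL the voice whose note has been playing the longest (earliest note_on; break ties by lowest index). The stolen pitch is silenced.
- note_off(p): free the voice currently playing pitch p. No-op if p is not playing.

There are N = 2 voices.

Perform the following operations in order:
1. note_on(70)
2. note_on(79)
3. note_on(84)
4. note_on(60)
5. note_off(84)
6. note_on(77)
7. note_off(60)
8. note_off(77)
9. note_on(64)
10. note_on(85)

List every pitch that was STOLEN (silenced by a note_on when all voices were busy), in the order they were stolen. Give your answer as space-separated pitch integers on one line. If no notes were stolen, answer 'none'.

Op 1: note_on(70): voice 0 is free -> assigned | voices=[70 -]
Op 2: note_on(79): voice 1 is free -> assigned | voices=[70 79]
Op 3: note_on(84): all voices busy, STEAL voice 0 (pitch 70, oldest) -> assign | voices=[84 79]
Op 4: note_on(60): all voices busy, STEAL voice 1 (pitch 79, oldest) -> assign | voices=[84 60]
Op 5: note_off(84): free voice 0 | voices=[- 60]
Op 6: note_on(77): voice 0 is free -> assigned | voices=[77 60]
Op 7: note_off(60): free voice 1 | voices=[77 -]
Op 8: note_off(77): free voice 0 | voices=[- -]
Op 9: note_on(64): voice 0 is free -> assigned | voices=[64 -]
Op 10: note_on(85): voice 1 is free -> assigned | voices=[64 85]

Answer: 70 79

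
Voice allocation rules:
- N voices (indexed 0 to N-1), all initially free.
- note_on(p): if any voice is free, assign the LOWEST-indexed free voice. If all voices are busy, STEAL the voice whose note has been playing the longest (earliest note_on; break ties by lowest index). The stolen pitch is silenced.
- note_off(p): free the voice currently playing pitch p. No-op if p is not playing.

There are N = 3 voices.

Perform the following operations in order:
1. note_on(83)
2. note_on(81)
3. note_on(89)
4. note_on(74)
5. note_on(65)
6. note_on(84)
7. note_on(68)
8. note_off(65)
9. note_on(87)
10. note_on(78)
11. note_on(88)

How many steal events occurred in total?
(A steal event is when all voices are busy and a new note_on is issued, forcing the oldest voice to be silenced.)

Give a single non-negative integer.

Op 1: note_on(83): voice 0 is free -> assigned | voices=[83 - -]
Op 2: note_on(81): voice 1 is free -> assigned | voices=[83 81 -]
Op 3: note_on(89): voice 2 is free -> assigned | voices=[83 81 89]
Op 4: note_on(74): all voices busy, STEAL voice 0 (pitch 83, oldest) -> assign | voices=[74 81 89]
Op 5: note_on(65): all voices busy, STEAL voice 1 (pitch 81, oldest) -> assign | voices=[74 65 89]
Op 6: note_on(84): all voices busy, STEAL voice 2 (pitch 89, oldest) -> assign | voices=[74 65 84]
Op 7: note_on(68): all voices busy, STEAL voice 0 (pitch 74, oldest) -> assign | voices=[68 65 84]
Op 8: note_off(65): free voice 1 | voices=[68 - 84]
Op 9: note_on(87): voice 1 is free -> assigned | voices=[68 87 84]
Op 10: note_on(78): all voices busy, STEAL voice 2 (pitch 84, oldest) -> assign | voices=[68 87 78]
Op 11: note_on(88): all voices busy, STEAL voice 0 (pitch 68, oldest) -> assign | voices=[88 87 78]

Answer: 6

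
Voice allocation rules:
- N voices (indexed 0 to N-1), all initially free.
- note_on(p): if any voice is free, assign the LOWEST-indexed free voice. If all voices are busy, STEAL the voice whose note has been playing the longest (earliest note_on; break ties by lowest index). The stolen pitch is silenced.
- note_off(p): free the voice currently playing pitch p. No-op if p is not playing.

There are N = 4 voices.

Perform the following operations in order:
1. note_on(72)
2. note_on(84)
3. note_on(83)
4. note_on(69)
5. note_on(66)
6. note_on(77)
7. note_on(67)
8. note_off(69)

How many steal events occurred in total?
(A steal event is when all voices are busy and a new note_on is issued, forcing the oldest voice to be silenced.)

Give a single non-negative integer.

Answer: 3

Derivation:
Op 1: note_on(72): voice 0 is free -> assigned | voices=[72 - - -]
Op 2: note_on(84): voice 1 is free -> assigned | voices=[72 84 - -]
Op 3: note_on(83): voice 2 is free -> assigned | voices=[72 84 83 -]
Op 4: note_on(69): voice 3 is free -> assigned | voices=[72 84 83 69]
Op 5: note_on(66): all voices busy, STEAL voice 0 (pitch 72, oldest) -> assign | voices=[66 84 83 69]
Op 6: note_on(77): all voices busy, STEAL voice 1 (pitch 84, oldest) -> assign | voices=[66 77 83 69]
Op 7: note_on(67): all voices busy, STEAL voice 2 (pitch 83, oldest) -> assign | voices=[66 77 67 69]
Op 8: note_off(69): free voice 3 | voices=[66 77 67 -]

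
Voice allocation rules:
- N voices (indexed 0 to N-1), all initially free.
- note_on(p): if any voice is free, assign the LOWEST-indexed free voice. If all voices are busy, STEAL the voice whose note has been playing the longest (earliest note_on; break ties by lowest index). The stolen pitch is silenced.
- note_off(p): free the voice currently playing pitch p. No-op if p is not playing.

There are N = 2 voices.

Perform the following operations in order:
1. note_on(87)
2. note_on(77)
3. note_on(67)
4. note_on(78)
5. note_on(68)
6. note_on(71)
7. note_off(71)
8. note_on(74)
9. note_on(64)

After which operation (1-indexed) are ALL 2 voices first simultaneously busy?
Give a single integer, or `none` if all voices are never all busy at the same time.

Answer: 2

Derivation:
Op 1: note_on(87): voice 0 is free -> assigned | voices=[87 -]
Op 2: note_on(77): voice 1 is free -> assigned | voices=[87 77]
Op 3: note_on(67): all voices busy, STEAL voice 0 (pitch 87, oldest) -> assign | voices=[67 77]
Op 4: note_on(78): all voices busy, STEAL voice 1 (pitch 77, oldest) -> assign | voices=[67 78]
Op 5: note_on(68): all voices busy, STEAL voice 0 (pitch 67, oldest) -> assign | voices=[68 78]
Op 6: note_on(71): all voices busy, STEAL voice 1 (pitch 78, oldest) -> assign | voices=[68 71]
Op 7: note_off(71): free voice 1 | voices=[68 -]
Op 8: note_on(74): voice 1 is free -> assigned | voices=[68 74]
Op 9: note_on(64): all voices busy, STEAL voice 0 (pitch 68, oldest) -> assign | voices=[64 74]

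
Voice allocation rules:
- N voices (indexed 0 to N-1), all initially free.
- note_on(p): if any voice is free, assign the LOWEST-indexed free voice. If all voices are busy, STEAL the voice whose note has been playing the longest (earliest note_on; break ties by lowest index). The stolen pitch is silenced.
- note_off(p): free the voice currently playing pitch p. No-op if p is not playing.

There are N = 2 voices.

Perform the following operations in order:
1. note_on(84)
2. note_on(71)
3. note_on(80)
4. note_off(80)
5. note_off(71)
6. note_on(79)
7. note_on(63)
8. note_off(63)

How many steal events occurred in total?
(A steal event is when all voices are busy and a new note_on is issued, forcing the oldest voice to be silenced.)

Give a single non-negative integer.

Answer: 1

Derivation:
Op 1: note_on(84): voice 0 is free -> assigned | voices=[84 -]
Op 2: note_on(71): voice 1 is free -> assigned | voices=[84 71]
Op 3: note_on(80): all voices busy, STEAL voice 0 (pitch 84, oldest) -> assign | voices=[80 71]
Op 4: note_off(80): free voice 0 | voices=[- 71]
Op 5: note_off(71): free voice 1 | voices=[- -]
Op 6: note_on(79): voice 0 is free -> assigned | voices=[79 -]
Op 7: note_on(63): voice 1 is free -> assigned | voices=[79 63]
Op 8: note_off(63): free voice 1 | voices=[79 -]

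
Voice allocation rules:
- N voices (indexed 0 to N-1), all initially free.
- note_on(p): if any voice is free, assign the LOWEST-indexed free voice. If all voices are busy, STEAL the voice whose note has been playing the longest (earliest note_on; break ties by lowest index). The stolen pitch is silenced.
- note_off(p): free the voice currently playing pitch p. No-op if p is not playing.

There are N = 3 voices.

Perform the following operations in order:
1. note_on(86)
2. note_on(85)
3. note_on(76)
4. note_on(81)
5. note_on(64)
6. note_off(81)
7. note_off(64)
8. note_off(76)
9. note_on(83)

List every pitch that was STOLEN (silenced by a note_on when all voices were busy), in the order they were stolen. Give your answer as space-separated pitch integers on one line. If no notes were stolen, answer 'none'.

Answer: 86 85

Derivation:
Op 1: note_on(86): voice 0 is free -> assigned | voices=[86 - -]
Op 2: note_on(85): voice 1 is free -> assigned | voices=[86 85 -]
Op 3: note_on(76): voice 2 is free -> assigned | voices=[86 85 76]
Op 4: note_on(81): all voices busy, STEAL voice 0 (pitch 86, oldest) -> assign | voices=[81 85 76]
Op 5: note_on(64): all voices busy, STEAL voice 1 (pitch 85, oldest) -> assign | voices=[81 64 76]
Op 6: note_off(81): free voice 0 | voices=[- 64 76]
Op 7: note_off(64): free voice 1 | voices=[- - 76]
Op 8: note_off(76): free voice 2 | voices=[- - -]
Op 9: note_on(83): voice 0 is free -> assigned | voices=[83 - -]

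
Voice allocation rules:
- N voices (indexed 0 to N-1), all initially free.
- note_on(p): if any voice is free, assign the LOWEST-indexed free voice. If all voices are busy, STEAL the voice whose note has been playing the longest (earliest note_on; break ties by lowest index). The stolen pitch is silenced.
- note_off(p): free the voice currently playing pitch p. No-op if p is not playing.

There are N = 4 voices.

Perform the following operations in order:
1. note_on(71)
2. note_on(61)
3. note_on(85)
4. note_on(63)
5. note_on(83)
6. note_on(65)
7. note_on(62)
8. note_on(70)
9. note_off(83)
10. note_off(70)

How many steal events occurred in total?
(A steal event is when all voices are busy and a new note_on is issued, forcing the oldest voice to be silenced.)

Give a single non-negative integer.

Op 1: note_on(71): voice 0 is free -> assigned | voices=[71 - - -]
Op 2: note_on(61): voice 1 is free -> assigned | voices=[71 61 - -]
Op 3: note_on(85): voice 2 is free -> assigned | voices=[71 61 85 -]
Op 4: note_on(63): voice 3 is free -> assigned | voices=[71 61 85 63]
Op 5: note_on(83): all voices busy, STEAL voice 0 (pitch 71, oldest) -> assign | voices=[83 61 85 63]
Op 6: note_on(65): all voices busy, STEAL voice 1 (pitch 61, oldest) -> assign | voices=[83 65 85 63]
Op 7: note_on(62): all voices busy, STEAL voice 2 (pitch 85, oldest) -> assign | voices=[83 65 62 63]
Op 8: note_on(70): all voices busy, STEAL voice 3 (pitch 63, oldest) -> assign | voices=[83 65 62 70]
Op 9: note_off(83): free voice 0 | voices=[- 65 62 70]
Op 10: note_off(70): free voice 3 | voices=[- 65 62 -]

Answer: 4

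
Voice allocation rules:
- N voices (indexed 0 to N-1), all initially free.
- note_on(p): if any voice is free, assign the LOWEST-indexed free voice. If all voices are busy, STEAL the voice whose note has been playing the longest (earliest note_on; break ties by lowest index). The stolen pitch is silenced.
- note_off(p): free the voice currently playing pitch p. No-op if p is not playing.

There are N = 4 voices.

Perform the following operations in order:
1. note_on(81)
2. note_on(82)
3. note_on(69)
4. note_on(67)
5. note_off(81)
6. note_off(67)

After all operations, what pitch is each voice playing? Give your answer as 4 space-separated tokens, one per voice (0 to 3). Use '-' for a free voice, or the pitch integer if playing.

Op 1: note_on(81): voice 0 is free -> assigned | voices=[81 - - -]
Op 2: note_on(82): voice 1 is free -> assigned | voices=[81 82 - -]
Op 3: note_on(69): voice 2 is free -> assigned | voices=[81 82 69 -]
Op 4: note_on(67): voice 3 is free -> assigned | voices=[81 82 69 67]
Op 5: note_off(81): free voice 0 | voices=[- 82 69 67]
Op 6: note_off(67): free voice 3 | voices=[- 82 69 -]

Answer: - 82 69 -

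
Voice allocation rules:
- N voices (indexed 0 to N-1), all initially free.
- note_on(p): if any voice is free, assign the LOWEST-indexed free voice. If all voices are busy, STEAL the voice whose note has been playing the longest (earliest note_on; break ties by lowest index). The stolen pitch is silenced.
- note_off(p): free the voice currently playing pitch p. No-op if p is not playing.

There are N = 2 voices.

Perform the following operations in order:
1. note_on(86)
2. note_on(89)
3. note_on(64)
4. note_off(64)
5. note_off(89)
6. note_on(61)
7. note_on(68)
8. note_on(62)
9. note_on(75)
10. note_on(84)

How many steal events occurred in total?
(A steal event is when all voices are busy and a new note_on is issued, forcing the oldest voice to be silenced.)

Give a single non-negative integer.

Op 1: note_on(86): voice 0 is free -> assigned | voices=[86 -]
Op 2: note_on(89): voice 1 is free -> assigned | voices=[86 89]
Op 3: note_on(64): all voices busy, STEAL voice 0 (pitch 86, oldest) -> assign | voices=[64 89]
Op 4: note_off(64): free voice 0 | voices=[- 89]
Op 5: note_off(89): free voice 1 | voices=[- -]
Op 6: note_on(61): voice 0 is free -> assigned | voices=[61 -]
Op 7: note_on(68): voice 1 is free -> assigned | voices=[61 68]
Op 8: note_on(62): all voices busy, STEAL voice 0 (pitch 61, oldest) -> assign | voices=[62 68]
Op 9: note_on(75): all voices busy, STEAL voice 1 (pitch 68, oldest) -> assign | voices=[62 75]
Op 10: note_on(84): all voices busy, STEAL voice 0 (pitch 62, oldest) -> assign | voices=[84 75]

Answer: 4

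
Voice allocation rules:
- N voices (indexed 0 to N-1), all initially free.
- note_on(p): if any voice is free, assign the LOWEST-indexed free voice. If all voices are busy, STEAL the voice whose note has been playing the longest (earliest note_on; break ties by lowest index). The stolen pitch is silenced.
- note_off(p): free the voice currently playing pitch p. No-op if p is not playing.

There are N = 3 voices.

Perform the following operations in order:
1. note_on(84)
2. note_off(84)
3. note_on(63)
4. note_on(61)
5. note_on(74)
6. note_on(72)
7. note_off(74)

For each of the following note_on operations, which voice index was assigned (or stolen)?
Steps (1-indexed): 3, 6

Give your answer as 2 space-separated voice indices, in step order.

Op 1: note_on(84): voice 0 is free -> assigned | voices=[84 - -]
Op 2: note_off(84): free voice 0 | voices=[- - -]
Op 3: note_on(63): voice 0 is free -> assigned | voices=[63 - -]
Op 4: note_on(61): voice 1 is free -> assigned | voices=[63 61 -]
Op 5: note_on(74): voice 2 is free -> assigned | voices=[63 61 74]
Op 6: note_on(72): all voices busy, STEAL voice 0 (pitch 63, oldest) -> assign | voices=[72 61 74]
Op 7: note_off(74): free voice 2 | voices=[72 61 -]

Answer: 0 0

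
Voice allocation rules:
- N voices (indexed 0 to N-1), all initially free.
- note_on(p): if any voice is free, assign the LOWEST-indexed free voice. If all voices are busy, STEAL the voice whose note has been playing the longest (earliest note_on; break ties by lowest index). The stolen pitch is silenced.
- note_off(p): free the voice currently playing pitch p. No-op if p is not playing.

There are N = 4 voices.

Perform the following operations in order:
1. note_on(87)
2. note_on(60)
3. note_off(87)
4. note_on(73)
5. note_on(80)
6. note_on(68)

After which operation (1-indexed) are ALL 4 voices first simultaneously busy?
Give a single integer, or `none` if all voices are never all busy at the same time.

Answer: 6

Derivation:
Op 1: note_on(87): voice 0 is free -> assigned | voices=[87 - - -]
Op 2: note_on(60): voice 1 is free -> assigned | voices=[87 60 - -]
Op 3: note_off(87): free voice 0 | voices=[- 60 - -]
Op 4: note_on(73): voice 0 is free -> assigned | voices=[73 60 - -]
Op 5: note_on(80): voice 2 is free -> assigned | voices=[73 60 80 -]
Op 6: note_on(68): voice 3 is free -> assigned | voices=[73 60 80 68]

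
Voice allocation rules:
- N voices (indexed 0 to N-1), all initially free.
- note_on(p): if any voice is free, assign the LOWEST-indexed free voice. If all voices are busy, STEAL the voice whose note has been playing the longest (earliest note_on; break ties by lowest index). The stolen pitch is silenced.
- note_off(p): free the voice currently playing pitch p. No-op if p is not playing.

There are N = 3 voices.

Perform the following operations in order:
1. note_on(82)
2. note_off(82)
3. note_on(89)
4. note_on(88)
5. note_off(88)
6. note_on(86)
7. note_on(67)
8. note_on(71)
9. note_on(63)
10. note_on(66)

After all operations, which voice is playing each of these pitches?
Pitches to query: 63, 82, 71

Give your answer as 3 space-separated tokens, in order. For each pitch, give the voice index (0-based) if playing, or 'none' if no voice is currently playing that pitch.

Answer: 1 none 0

Derivation:
Op 1: note_on(82): voice 0 is free -> assigned | voices=[82 - -]
Op 2: note_off(82): free voice 0 | voices=[- - -]
Op 3: note_on(89): voice 0 is free -> assigned | voices=[89 - -]
Op 4: note_on(88): voice 1 is free -> assigned | voices=[89 88 -]
Op 5: note_off(88): free voice 1 | voices=[89 - -]
Op 6: note_on(86): voice 1 is free -> assigned | voices=[89 86 -]
Op 7: note_on(67): voice 2 is free -> assigned | voices=[89 86 67]
Op 8: note_on(71): all voices busy, STEAL voice 0 (pitch 89, oldest) -> assign | voices=[71 86 67]
Op 9: note_on(63): all voices busy, STEAL voice 1 (pitch 86, oldest) -> assign | voices=[71 63 67]
Op 10: note_on(66): all voices busy, STEAL voice 2 (pitch 67, oldest) -> assign | voices=[71 63 66]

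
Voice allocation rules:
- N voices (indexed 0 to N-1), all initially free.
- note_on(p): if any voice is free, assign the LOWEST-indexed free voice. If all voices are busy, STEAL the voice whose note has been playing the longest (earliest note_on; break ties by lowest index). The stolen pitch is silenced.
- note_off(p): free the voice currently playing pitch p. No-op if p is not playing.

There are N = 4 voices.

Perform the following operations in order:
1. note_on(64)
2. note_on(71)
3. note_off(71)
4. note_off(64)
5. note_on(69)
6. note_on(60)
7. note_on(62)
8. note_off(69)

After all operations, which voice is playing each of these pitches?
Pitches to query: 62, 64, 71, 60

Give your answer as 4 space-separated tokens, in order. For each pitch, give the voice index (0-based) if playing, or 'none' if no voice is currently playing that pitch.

Op 1: note_on(64): voice 0 is free -> assigned | voices=[64 - - -]
Op 2: note_on(71): voice 1 is free -> assigned | voices=[64 71 - -]
Op 3: note_off(71): free voice 1 | voices=[64 - - -]
Op 4: note_off(64): free voice 0 | voices=[- - - -]
Op 5: note_on(69): voice 0 is free -> assigned | voices=[69 - - -]
Op 6: note_on(60): voice 1 is free -> assigned | voices=[69 60 - -]
Op 7: note_on(62): voice 2 is free -> assigned | voices=[69 60 62 -]
Op 8: note_off(69): free voice 0 | voices=[- 60 62 -]

Answer: 2 none none 1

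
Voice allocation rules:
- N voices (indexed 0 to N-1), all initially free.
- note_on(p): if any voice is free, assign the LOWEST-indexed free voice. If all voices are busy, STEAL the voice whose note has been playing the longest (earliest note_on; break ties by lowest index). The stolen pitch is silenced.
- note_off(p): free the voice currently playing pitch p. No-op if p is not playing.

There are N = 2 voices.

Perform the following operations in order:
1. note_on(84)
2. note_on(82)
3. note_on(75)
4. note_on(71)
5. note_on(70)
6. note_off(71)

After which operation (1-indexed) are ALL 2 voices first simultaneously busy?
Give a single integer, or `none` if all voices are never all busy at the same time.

Answer: 2

Derivation:
Op 1: note_on(84): voice 0 is free -> assigned | voices=[84 -]
Op 2: note_on(82): voice 1 is free -> assigned | voices=[84 82]
Op 3: note_on(75): all voices busy, STEAL voice 0 (pitch 84, oldest) -> assign | voices=[75 82]
Op 4: note_on(71): all voices busy, STEAL voice 1 (pitch 82, oldest) -> assign | voices=[75 71]
Op 5: note_on(70): all voices busy, STEAL voice 0 (pitch 75, oldest) -> assign | voices=[70 71]
Op 6: note_off(71): free voice 1 | voices=[70 -]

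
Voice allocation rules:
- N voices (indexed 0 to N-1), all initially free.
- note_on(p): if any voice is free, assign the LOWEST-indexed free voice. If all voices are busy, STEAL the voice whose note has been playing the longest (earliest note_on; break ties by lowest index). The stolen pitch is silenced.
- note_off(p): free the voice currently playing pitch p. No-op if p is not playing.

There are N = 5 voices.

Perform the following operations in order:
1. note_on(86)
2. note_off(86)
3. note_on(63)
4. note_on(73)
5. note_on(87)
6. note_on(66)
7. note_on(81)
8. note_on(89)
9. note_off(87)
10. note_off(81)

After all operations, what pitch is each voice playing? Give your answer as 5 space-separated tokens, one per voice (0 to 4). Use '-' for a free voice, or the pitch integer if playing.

Answer: 89 73 - 66 -

Derivation:
Op 1: note_on(86): voice 0 is free -> assigned | voices=[86 - - - -]
Op 2: note_off(86): free voice 0 | voices=[- - - - -]
Op 3: note_on(63): voice 0 is free -> assigned | voices=[63 - - - -]
Op 4: note_on(73): voice 1 is free -> assigned | voices=[63 73 - - -]
Op 5: note_on(87): voice 2 is free -> assigned | voices=[63 73 87 - -]
Op 6: note_on(66): voice 3 is free -> assigned | voices=[63 73 87 66 -]
Op 7: note_on(81): voice 4 is free -> assigned | voices=[63 73 87 66 81]
Op 8: note_on(89): all voices busy, STEAL voice 0 (pitch 63, oldest) -> assign | voices=[89 73 87 66 81]
Op 9: note_off(87): free voice 2 | voices=[89 73 - 66 81]
Op 10: note_off(81): free voice 4 | voices=[89 73 - 66 -]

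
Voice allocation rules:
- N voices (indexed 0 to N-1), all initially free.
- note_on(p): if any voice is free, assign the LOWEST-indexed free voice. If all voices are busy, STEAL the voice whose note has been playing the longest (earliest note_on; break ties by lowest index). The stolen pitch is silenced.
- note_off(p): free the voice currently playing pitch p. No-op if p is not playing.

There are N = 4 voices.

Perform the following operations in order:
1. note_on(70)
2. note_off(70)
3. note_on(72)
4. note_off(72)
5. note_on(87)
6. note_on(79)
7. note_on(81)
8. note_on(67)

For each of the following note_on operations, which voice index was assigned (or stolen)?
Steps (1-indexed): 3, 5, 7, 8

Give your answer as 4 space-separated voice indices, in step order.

Answer: 0 0 2 3

Derivation:
Op 1: note_on(70): voice 0 is free -> assigned | voices=[70 - - -]
Op 2: note_off(70): free voice 0 | voices=[- - - -]
Op 3: note_on(72): voice 0 is free -> assigned | voices=[72 - - -]
Op 4: note_off(72): free voice 0 | voices=[- - - -]
Op 5: note_on(87): voice 0 is free -> assigned | voices=[87 - - -]
Op 6: note_on(79): voice 1 is free -> assigned | voices=[87 79 - -]
Op 7: note_on(81): voice 2 is free -> assigned | voices=[87 79 81 -]
Op 8: note_on(67): voice 3 is free -> assigned | voices=[87 79 81 67]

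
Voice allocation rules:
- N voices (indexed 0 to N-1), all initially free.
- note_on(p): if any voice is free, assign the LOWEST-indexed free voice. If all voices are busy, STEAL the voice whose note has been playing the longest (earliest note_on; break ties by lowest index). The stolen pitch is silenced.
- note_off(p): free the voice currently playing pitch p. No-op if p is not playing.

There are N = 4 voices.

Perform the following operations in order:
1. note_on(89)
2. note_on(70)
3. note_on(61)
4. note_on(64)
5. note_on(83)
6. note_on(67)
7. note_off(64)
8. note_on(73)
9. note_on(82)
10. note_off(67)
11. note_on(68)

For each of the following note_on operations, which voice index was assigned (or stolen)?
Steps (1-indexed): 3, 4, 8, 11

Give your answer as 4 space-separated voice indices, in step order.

Answer: 2 3 3 1

Derivation:
Op 1: note_on(89): voice 0 is free -> assigned | voices=[89 - - -]
Op 2: note_on(70): voice 1 is free -> assigned | voices=[89 70 - -]
Op 3: note_on(61): voice 2 is free -> assigned | voices=[89 70 61 -]
Op 4: note_on(64): voice 3 is free -> assigned | voices=[89 70 61 64]
Op 5: note_on(83): all voices busy, STEAL voice 0 (pitch 89, oldest) -> assign | voices=[83 70 61 64]
Op 6: note_on(67): all voices busy, STEAL voice 1 (pitch 70, oldest) -> assign | voices=[83 67 61 64]
Op 7: note_off(64): free voice 3 | voices=[83 67 61 -]
Op 8: note_on(73): voice 3 is free -> assigned | voices=[83 67 61 73]
Op 9: note_on(82): all voices busy, STEAL voice 2 (pitch 61, oldest) -> assign | voices=[83 67 82 73]
Op 10: note_off(67): free voice 1 | voices=[83 - 82 73]
Op 11: note_on(68): voice 1 is free -> assigned | voices=[83 68 82 73]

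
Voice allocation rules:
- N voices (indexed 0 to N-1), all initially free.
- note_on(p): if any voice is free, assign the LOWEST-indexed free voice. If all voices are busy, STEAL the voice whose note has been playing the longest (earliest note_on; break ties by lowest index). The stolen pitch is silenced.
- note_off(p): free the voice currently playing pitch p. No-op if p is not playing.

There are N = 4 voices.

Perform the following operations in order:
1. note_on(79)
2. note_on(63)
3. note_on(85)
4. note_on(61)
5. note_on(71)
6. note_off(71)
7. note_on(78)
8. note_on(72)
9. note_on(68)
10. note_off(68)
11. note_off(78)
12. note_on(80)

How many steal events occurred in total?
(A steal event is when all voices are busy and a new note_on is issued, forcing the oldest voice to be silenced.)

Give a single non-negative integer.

Op 1: note_on(79): voice 0 is free -> assigned | voices=[79 - - -]
Op 2: note_on(63): voice 1 is free -> assigned | voices=[79 63 - -]
Op 3: note_on(85): voice 2 is free -> assigned | voices=[79 63 85 -]
Op 4: note_on(61): voice 3 is free -> assigned | voices=[79 63 85 61]
Op 5: note_on(71): all voices busy, STEAL voice 0 (pitch 79, oldest) -> assign | voices=[71 63 85 61]
Op 6: note_off(71): free voice 0 | voices=[- 63 85 61]
Op 7: note_on(78): voice 0 is free -> assigned | voices=[78 63 85 61]
Op 8: note_on(72): all voices busy, STEAL voice 1 (pitch 63, oldest) -> assign | voices=[78 72 85 61]
Op 9: note_on(68): all voices busy, STEAL voice 2 (pitch 85, oldest) -> assign | voices=[78 72 68 61]
Op 10: note_off(68): free voice 2 | voices=[78 72 - 61]
Op 11: note_off(78): free voice 0 | voices=[- 72 - 61]
Op 12: note_on(80): voice 0 is free -> assigned | voices=[80 72 - 61]

Answer: 3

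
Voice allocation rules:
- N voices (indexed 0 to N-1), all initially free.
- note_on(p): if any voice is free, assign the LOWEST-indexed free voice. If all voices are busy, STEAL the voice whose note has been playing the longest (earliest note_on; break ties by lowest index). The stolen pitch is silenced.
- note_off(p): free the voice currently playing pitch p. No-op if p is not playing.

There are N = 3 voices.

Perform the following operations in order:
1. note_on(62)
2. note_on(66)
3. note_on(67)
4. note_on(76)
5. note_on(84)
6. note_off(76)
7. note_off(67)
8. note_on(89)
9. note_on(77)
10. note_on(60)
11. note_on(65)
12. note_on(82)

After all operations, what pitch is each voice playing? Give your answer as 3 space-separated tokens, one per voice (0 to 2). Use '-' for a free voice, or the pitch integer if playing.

Op 1: note_on(62): voice 0 is free -> assigned | voices=[62 - -]
Op 2: note_on(66): voice 1 is free -> assigned | voices=[62 66 -]
Op 3: note_on(67): voice 2 is free -> assigned | voices=[62 66 67]
Op 4: note_on(76): all voices busy, STEAL voice 0 (pitch 62, oldest) -> assign | voices=[76 66 67]
Op 5: note_on(84): all voices busy, STEAL voice 1 (pitch 66, oldest) -> assign | voices=[76 84 67]
Op 6: note_off(76): free voice 0 | voices=[- 84 67]
Op 7: note_off(67): free voice 2 | voices=[- 84 -]
Op 8: note_on(89): voice 0 is free -> assigned | voices=[89 84 -]
Op 9: note_on(77): voice 2 is free -> assigned | voices=[89 84 77]
Op 10: note_on(60): all voices busy, STEAL voice 1 (pitch 84, oldest) -> assign | voices=[89 60 77]
Op 11: note_on(65): all voices busy, STEAL voice 0 (pitch 89, oldest) -> assign | voices=[65 60 77]
Op 12: note_on(82): all voices busy, STEAL voice 2 (pitch 77, oldest) -> assign | voices=[65 60 82]

Answer: 65 60 82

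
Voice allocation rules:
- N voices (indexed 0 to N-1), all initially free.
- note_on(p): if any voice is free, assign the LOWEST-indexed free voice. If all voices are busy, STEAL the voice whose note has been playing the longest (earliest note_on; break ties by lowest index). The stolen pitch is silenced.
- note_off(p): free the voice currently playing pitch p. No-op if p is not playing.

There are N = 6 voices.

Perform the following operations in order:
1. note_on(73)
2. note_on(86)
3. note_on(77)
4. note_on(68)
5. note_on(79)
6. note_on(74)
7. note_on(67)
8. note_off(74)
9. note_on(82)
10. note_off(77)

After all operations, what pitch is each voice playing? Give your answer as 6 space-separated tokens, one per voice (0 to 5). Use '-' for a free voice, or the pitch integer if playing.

Op 1: note_on(73): voice 0 is free -> assigned | voices=[73 - - - - -]
Op 2: note_on(86): voice 1 is free -> assigned | voices=[73 86 - - - -]
Op 3: note_on(77): voice 2 is free -> assigned | voices=[73 86 77 - - -]
Op 4: note_on(68): voice 3 is free -> assigned | voices=[73 86 77 68 - -]
Op 5: note_on(79): voice 4 is free -> assigned | voices=[73 86 77 68 79 -]
Op 6: note_on(74): voice 5 is free -> assigned | voices=[73 86 77 68 79 74]
Op 7: note_on(67): all voices busy, STEAL voice 0 (pitch 73, oldest) -> assign | voices=[67 86 77 68 79 74]
Op 8: note_off(74): free voice 5 | voices=[67 86 77 68 79 -]
Op 9: note_on(82): voice 5 is free -> assigned | voices=[67 86 77 68 79 82]
Op 10: note_off(77): free voice 2 | voices=[67 86 - 68 79 82]

Answer: 67 86 - 68 79 82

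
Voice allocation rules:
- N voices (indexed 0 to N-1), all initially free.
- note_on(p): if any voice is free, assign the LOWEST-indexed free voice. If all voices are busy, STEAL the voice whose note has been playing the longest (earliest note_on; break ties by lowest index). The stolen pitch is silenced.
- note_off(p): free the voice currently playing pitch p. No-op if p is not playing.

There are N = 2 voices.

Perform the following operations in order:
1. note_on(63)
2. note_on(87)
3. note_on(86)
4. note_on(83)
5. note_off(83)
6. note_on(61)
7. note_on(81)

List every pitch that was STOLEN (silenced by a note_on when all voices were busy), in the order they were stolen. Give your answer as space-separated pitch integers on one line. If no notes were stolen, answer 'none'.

Op 1: note_on(63): voice 0 is free -> assigned | voices=[63 -]
Op 2: note_on(87): voice 1 is free -> assigned | voices=[63 87]
Op 3: note_on(86): all voices busy, STEAL voice 0 (pitch 63, oldest) -> assign | voices=[86 87]
Op 4: note_on(83): all voices busy, STEAL voice 1 (pitch 87, oldest) -> assign | voices=[86 83]
Op 5: note_off(83): free voice 1 | voices=[86 -]
Op 6: note_on(61): voice 1 is free -> assigned | voices=[86 61]
Op 7: note_on(81): all voices busy, STEAL voice 0 (pitch 86, oldest) -> assign | voices=[81 61]

Answer: 63 87 86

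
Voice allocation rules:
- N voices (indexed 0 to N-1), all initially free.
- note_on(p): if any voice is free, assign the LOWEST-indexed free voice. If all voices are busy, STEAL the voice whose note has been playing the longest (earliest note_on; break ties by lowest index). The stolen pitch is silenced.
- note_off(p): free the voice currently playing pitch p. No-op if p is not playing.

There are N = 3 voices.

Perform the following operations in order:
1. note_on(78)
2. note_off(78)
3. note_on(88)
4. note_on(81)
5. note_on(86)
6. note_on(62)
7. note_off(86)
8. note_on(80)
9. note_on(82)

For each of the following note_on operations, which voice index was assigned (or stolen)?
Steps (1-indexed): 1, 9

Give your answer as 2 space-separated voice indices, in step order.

Op 1: note_on(78): voice 0 is free -> assigned | voices=[78 - -]
Op 2: note_off(78): free voice 0 | voices=[- - -]
Op 3: note_on(88): voice 0 is free -> assigned | voices=[88 - -]
Op 4: note_on(81): voice 1 is free -> assigned | voices=[88 81 -]
Op 5: note_on(86): voice 2 is free -> assigned | voices=[88 81 86]
Op 6: note_on(62): all voices busy, STEAL voice 0 (pitch 88, oldest) -> assign | voices=[62 81 86]
Op 7: note_off(86): free voice 2 | voices=[62 81 -]
Op 8: note_on(80): voice 2 is free -> assigned | voices=[62 81 80]
Op 9: note_on(82): all voices busy, STEAL voice 1 (pitch 81, oldest) -> assign | voices=[62 82 80]

Answer: 0 1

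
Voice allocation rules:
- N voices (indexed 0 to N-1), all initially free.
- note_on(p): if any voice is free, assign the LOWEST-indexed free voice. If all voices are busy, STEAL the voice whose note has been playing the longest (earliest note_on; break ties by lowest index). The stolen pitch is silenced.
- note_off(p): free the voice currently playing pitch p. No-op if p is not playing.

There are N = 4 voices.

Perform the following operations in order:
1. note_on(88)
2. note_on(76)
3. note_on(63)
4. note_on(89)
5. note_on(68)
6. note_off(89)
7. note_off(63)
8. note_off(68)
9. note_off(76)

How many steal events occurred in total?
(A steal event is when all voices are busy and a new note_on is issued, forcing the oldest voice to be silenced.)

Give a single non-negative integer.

Op 1: note_on(88): voice 0 is free -> assigned | voices=[88 - - -]
Op 2: note_on(76): voice 1 is free -> assigned | voices=[88 76 - -]
Op 3: note_on(63): voice 2 is free -> assigned | voices=[88 76 63 -]
Op 4: note_on(89): voice 3 is free -> assigned | voices=[88 76 63 89]
Op 5: note_on(68): all voices busy, STEAL voice 0 (pitch 88, oldest) -> assign | voices=[68 76 63 89]
Op 6: note_off(89): free voice 3 | voices=[68 76 63 -]
Op 7: note_off(63): free voice 2 | voices=[68 76 - -]
Op 8: note_off(68): free voice 0 | voices=[- 76 - -]
Op 9: note_off(76): free voice 1 | voices=[- - - -]

Answer: 1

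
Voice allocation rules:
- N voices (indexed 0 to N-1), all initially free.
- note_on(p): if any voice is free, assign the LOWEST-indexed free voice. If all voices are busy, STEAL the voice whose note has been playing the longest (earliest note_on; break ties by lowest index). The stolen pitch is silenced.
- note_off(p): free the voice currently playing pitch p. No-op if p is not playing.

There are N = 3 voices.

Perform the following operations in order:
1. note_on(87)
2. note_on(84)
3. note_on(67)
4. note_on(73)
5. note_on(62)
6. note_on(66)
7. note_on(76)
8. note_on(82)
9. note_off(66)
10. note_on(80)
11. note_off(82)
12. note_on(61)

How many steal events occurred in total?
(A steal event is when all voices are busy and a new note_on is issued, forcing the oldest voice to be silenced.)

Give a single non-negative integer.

Op 1: note_on(87): voice 0 is free -> assigned | voices=[87 - -]
Op 2: note_on(84): voice 1 is free -> assigned | voices=[87 84 -]
Op 3: note_on(67): voice 2 is free -> assigned | voices=[87 84 67]
Op 4: note_on(73): all voices busy, STEAL voice 0 (pitch 87, oldest) -> assign | voices=[73 84 67]
Op 5: note_on(62): all voices busy, STEAL voice 1 (pitch 84, oldest) -> assign | voices=[73 62 67]
Op 6: note_on(66): all voices busy, STEAL voice 2 (pitch 67, oldest) -> assign | voices=[73 62 66]
Op 7: note_on(76): all voices busy, STEAL voice 0 (pitch 73, oldest) -> assign | voices=[76 62 66]
Op 8: note_on(82): all voices busy, STEAL voice 1 (pitch 62, oldest) -> assign | voices=[76 82 66]
Op 9: note_off(66): free voice 2 | voices=[76 82 -]
Op 10: note_on(80): voice 2 is free -> assigned | voices=[76 82 80]
Op 11: note_off(82): free voice 1 | voices=[76 - 80]
Op 12: note_on(61): voice 1 is free -> assigned | voices=[76 61 80]

Answer: 5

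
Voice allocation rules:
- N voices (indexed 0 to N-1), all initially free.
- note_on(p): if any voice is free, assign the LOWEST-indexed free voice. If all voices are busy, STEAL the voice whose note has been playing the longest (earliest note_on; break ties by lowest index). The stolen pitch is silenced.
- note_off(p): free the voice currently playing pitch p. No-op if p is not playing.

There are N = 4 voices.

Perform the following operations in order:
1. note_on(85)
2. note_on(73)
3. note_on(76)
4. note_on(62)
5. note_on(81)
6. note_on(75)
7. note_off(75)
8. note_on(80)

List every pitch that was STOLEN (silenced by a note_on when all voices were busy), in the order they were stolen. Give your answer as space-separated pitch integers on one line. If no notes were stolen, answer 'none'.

Answer: 85 73

Derivation:
Op 1: note_on(85): voice 0 is free -> assigned | voices=[85 - - -]
Op 2: note_on(73): voice 1 is free -> assigned | voices=[85 73 - -]
Op 3: note_on(76): voice 2 is free -> assigned | voices=[85 73 76 -]
Op 4: note_on(62): voice 3 is free -> assigned | voices=[85 73 76 62]
Op 5: note_on(81): all voices busy, STEAL voice 0 (pitch 85, oldest) -> assign | voices=[81 73 76 62]
Op 6: note_on(75): all voices busy, STEAL voice 1 (pitch 73, oldest) -> assign | voices=[81 75 76 62]
Op 7: note_off(75): free voice 1 | voices=[81 - 76 62]
Op 8: note_on(80): voice 1 is free -> assigned | voices=[81 80 76 62]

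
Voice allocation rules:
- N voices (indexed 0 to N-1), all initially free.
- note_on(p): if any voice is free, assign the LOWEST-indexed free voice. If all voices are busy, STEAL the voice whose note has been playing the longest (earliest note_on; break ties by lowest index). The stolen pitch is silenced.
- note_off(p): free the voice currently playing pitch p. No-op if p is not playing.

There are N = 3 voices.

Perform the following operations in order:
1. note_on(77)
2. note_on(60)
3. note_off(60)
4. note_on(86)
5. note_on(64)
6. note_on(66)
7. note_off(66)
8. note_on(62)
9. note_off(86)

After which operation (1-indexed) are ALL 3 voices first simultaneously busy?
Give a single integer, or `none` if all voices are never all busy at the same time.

Op 1: note_on(77): voice 0 is free -> assigned | voices=[77 - -]
Op 2: note_on(60): voice 1 is free -> assigned | voices=[77 60 -]
Op 3: note_off(60): free voice 1 | voices=[77 - -]
Op 4: note_on(86): voice 1 is free -> assigned | voices=[77 86 -]
Op 5: note_on(64): voice 2 is free -> assigned | voices=[77 86 64]
Op 6: note_on(66): all voices busy, STEAL voice 0 (pitch 77, oldest) -> assign | voices=[66 86 64]
Op 7: note_off(66): free voice 0 | voices=[- 86 64]
Op 8: note_on(62): voice 0 is free -> assigned | voices=[62 86 64]
Op 9: note_off(86): free voice 1 | voices=[62 - 64]

Answer: 5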